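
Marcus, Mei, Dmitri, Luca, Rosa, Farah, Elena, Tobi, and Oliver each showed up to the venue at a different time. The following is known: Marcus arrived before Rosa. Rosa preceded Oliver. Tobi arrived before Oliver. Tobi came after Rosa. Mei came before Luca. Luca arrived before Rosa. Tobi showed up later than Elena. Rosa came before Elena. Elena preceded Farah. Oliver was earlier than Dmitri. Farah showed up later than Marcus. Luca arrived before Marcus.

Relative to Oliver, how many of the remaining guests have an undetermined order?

1

Forced before Oliver: Elena, Luca, Marcus, Mei, Rosa, and Tobi; forced after Oliver: Dmitri.
That leaves Farah with no forced order relative to Oliver — 1.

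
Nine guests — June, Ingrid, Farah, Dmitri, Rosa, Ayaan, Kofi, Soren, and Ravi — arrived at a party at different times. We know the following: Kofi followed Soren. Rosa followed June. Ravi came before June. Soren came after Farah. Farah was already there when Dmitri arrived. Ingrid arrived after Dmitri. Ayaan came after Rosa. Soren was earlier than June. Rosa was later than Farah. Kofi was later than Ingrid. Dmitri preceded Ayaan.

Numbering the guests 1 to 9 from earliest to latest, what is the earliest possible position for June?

4

Farah, Ravi, and Soren must all come before June — 3 forced predecessors.
Nothing else is forced ahead of June, so their earliest slot is position 3 + 1 = 4.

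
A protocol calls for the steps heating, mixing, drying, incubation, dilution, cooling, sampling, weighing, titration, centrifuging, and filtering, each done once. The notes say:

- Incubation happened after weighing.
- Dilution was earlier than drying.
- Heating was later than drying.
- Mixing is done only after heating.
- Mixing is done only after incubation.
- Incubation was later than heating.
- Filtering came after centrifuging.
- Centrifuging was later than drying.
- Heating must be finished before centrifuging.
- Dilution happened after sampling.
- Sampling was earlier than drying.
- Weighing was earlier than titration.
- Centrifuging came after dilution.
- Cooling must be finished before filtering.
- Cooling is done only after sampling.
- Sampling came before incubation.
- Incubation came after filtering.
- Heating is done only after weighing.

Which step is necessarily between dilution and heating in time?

drying

Tracing the constraints gives dilution → drying → heating, so drying sits after dilution and before heating.
No other step is forced both after dilution and before heating.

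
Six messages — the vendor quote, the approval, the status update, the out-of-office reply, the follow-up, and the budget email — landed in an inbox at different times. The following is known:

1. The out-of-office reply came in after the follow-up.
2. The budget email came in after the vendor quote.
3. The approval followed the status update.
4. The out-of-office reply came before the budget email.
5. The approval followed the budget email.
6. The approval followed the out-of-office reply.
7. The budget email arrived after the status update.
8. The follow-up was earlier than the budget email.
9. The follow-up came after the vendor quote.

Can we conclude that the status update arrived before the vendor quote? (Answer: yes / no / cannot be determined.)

cannot be determined

No chain of stated constraints runs from the status update to the vendor quote, and none runs from the vendor quote to the status update either.
So the relative order of the status update and the vendor quote is not fixed by the given facts.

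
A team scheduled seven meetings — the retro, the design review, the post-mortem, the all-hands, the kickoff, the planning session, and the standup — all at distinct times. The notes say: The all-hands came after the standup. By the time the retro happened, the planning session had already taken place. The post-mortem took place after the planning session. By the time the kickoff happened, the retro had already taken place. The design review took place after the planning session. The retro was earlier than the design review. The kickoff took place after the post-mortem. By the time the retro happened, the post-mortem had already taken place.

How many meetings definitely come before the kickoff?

3

Directly stated before the kickoff: the post-mortem and the retro.
The planning session reaches the kickoff via the planning session → the post-mortem → the kickoff.
No chain forces the design review (or any of the others) ahead of the kickoff.
That's the planning session, the post-mortem, and the retro — 3 in all.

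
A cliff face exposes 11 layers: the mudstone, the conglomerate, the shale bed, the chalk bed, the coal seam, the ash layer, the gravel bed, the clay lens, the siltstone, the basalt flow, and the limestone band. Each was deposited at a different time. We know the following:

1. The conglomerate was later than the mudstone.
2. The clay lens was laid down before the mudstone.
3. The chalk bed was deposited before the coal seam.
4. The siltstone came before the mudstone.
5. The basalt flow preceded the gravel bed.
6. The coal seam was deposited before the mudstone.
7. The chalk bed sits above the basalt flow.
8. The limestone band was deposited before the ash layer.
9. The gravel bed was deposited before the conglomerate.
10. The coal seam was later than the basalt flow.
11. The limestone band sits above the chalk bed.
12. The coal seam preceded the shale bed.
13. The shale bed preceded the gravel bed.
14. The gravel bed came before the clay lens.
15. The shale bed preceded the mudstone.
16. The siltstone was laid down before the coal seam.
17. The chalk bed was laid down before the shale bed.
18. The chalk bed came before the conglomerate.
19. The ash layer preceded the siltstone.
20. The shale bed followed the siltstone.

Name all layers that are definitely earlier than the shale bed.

Directly stated before the shale bed: the chalk bed, the coal seam, and the siltstone.
The ash layer reaches the shale bed via the ash layer → the siltstone → the shale bed.
The basalt flow reaches the shale bed via the basalt flow → the chalk bed → the shale bed.
The limestone band reaches the shale bed via the limestone band → the ash layer → the siltstone → the shale bed.
No chain forces the conglomerate (or any of the others) ahead of the shale bed.

the ash layer, the basalt flow, the chalk bed, the coal seam, the limestone band, the siltstone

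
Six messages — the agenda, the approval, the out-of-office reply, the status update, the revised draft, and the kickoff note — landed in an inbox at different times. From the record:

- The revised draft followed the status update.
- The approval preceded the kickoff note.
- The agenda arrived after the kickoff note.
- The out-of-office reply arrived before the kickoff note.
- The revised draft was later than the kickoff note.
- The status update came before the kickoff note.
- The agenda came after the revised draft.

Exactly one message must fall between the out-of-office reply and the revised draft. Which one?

Tracing the constraints gives the out-of-office reply → the kickoff note → the revised draft, so the kickoff note sits after the out-of-office reply and before the revised draft.
No other message is forced both after the out-of-office reply and before the revised draft.

the kickoff note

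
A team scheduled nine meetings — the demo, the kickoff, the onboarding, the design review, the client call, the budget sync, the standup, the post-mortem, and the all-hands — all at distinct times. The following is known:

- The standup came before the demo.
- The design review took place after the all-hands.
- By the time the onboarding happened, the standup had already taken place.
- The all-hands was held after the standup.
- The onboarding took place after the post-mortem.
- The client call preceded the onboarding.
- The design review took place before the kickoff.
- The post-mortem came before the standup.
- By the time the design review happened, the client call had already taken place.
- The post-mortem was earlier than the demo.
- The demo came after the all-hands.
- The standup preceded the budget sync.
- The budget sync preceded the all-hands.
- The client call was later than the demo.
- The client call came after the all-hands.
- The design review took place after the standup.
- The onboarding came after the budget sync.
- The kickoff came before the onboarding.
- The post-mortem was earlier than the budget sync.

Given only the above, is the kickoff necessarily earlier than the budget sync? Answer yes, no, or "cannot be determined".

no

Tracing the constraints gives the budget sync → the all-hands → the design review → the kickoff, so the budget sync must come before the kickoff.
That means the kickoff cannot be before the budget sync.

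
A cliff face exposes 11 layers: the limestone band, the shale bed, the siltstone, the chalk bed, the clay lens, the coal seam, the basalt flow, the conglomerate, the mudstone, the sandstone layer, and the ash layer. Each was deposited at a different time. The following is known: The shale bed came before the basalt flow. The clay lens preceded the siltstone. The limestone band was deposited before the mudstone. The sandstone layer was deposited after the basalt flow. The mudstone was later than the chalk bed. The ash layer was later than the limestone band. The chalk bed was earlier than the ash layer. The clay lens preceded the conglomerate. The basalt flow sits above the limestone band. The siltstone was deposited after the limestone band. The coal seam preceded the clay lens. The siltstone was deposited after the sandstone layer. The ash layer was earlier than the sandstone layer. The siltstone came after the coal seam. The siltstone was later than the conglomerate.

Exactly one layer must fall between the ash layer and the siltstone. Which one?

Tracing the constraints gives the ash layer → the sandstone layer → the siltstone, so the sandstone layer sits after the ash layer and before the siltstone.
No other layer is forced both after the ash layer and before the siltstone.

the sandstone layer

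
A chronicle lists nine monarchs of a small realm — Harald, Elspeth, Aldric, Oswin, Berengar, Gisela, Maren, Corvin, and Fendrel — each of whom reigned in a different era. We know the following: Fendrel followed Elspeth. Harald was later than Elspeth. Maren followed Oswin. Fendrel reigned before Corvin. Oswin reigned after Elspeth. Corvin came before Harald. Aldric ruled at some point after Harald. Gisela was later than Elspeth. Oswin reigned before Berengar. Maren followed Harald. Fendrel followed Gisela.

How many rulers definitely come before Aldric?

5

Directly stated before Aldric: Harald.
Corvin reaches Aldric via Corvin → Harald → Aldric.
Elspeth reaches Aldric via Elspeth → Harald → Aldric.
Fendrel reaches Aldric via Fendrel → Corvin → Harald → Aldric.
Likewise Gisela reaches Aldric by chaining the stated constraints.
That's Corvin, Elspeth, Fendrel, Gisela, and Harald — 5 in all.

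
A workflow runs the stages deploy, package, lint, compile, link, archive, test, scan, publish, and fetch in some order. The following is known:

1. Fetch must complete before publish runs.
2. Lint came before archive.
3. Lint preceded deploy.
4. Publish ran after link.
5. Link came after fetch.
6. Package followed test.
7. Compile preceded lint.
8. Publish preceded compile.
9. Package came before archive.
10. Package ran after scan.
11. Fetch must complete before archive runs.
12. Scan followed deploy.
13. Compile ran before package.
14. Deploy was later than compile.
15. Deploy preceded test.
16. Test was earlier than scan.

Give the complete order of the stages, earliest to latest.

fetch, link, publish, compile, lint, deploy, test, scan, package, archive

The constraints fix every adjacent pair, so only one ordering works:
fetch → link → publish → compile → lint → deploy → test → scan → package → archive.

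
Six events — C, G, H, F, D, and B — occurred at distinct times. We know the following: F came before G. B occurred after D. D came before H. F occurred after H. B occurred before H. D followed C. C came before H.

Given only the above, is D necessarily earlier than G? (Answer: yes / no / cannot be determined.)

yes

Chain the constraints: D → H → F → G. Each link is directly stated, so D comes before G.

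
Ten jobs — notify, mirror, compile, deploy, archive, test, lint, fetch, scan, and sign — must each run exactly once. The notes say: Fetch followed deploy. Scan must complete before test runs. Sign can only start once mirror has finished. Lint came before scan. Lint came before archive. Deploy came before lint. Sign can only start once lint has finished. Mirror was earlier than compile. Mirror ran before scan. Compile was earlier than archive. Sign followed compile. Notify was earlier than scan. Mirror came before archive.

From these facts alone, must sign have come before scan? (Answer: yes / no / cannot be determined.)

No chain of stated constraints runs from sign to scan, and none runs from scan to sign either.
So the relative order of sign and scan is not fixed by the given facts.

cannot be determined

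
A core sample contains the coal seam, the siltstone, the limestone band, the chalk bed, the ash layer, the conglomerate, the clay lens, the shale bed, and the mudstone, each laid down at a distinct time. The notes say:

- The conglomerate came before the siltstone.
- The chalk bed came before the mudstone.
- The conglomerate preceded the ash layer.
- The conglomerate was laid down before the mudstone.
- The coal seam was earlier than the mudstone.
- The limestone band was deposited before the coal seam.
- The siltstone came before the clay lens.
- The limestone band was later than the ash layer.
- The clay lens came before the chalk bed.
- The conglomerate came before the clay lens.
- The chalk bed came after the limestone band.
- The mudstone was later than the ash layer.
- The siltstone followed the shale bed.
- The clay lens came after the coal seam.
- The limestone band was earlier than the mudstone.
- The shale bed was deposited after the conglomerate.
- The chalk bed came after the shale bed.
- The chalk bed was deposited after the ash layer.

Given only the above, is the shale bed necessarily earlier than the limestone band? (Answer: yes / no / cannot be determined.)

No chain of stated constraints runs from the shale bed to the limestone band, and none runs from the limestone band to the shale bed either.
So the relative order of the shale bed and the limestone band is not fixed by the given facts.

cannot be determined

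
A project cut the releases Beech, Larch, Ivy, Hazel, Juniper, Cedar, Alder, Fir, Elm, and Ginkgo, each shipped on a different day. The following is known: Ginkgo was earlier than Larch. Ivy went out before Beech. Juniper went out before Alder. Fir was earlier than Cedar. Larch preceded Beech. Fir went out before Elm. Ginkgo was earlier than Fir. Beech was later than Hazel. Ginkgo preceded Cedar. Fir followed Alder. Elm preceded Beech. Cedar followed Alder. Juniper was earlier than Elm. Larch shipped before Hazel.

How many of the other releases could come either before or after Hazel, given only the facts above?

6

Forced before Hazel: Ginkgo and Larch; forced after Hazel: Beech.
That leaves Alder, Cedar, Elm, Fir, Ivy, and Juniper with no forced order relative to Hazel — 6.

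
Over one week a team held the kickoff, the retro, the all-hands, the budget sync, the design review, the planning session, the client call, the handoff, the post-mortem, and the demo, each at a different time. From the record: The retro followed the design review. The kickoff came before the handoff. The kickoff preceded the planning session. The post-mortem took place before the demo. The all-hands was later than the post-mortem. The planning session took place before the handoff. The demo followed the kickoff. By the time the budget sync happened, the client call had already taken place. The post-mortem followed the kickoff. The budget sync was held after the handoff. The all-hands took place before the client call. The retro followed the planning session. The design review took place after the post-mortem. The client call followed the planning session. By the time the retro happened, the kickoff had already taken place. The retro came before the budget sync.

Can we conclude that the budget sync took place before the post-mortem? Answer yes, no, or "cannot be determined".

no

Tracing the constraints gives the post-mortem → the design review → the retro → the budget sync, so the post-mortem must come before the budget sync.
That means the budget sync cannot be before the post-mortem.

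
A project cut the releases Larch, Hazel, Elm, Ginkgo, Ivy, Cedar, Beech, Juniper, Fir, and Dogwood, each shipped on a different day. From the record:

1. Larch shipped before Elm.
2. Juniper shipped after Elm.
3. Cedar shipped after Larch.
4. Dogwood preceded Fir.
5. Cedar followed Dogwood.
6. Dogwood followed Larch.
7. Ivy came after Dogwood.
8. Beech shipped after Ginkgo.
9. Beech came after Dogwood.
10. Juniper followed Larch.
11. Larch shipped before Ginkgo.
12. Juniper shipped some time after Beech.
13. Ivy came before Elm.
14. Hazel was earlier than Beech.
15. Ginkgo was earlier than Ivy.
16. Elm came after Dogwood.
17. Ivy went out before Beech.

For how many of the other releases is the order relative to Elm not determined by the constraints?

4

Forced before Elm: Dogwood, Ginkgo, Ivy, and Larch; forced after Elm: Juniper.
That leaves Beech, Cedar, Fir, and Hazel with no forced order relative to Elm — 4.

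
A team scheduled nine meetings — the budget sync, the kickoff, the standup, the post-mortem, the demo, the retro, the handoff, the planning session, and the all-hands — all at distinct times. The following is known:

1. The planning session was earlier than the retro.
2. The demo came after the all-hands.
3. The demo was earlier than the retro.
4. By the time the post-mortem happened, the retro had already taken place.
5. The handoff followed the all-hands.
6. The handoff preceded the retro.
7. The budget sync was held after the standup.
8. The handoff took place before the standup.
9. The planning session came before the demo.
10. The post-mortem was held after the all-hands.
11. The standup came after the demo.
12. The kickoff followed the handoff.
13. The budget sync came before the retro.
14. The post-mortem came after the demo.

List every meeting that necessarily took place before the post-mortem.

Directly stated before the post-mortem: the all-hands, the demo, and the retro.
The budget sync reaches the post-mortem via the budget sync → the retro → the post-mortem.
The handoff reaches the post-mortem via the handoff → the retro → the post-mortem.
The planning session reaches the post-mortem via the planning session → the demo → the post-mortem.
Likewise the standup reaches the post-mortem by chaining the stated constraints.
No chain forces the kickoff ahead of the post-mortem.

the all-hands, the budget sync, the demo, the handoff, the planning session, the retro, the standup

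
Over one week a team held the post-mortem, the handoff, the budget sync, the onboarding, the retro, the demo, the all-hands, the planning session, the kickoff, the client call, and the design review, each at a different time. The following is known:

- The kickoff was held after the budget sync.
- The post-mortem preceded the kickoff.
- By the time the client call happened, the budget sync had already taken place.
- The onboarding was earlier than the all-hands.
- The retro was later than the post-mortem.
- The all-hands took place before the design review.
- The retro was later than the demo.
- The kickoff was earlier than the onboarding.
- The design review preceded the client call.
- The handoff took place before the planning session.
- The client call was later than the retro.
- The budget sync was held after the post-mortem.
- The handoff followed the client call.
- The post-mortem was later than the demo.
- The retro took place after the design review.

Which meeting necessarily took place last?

Every other meeting has a chain of constraints placing it before the planning session, so the planning session is last.

the planning session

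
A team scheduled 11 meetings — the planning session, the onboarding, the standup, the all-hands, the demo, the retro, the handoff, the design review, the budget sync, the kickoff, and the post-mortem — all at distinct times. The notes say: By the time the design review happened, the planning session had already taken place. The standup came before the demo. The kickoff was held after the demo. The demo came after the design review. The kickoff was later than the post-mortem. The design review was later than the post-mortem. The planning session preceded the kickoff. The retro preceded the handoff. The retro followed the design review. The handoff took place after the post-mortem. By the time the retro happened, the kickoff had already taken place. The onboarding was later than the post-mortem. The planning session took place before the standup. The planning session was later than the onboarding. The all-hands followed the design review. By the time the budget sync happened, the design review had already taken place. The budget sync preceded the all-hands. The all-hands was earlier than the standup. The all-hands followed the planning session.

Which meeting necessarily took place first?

The post-mortem has a chain of constraints placing it before every other meeting, so the post-mortem must be first.

the post-mortem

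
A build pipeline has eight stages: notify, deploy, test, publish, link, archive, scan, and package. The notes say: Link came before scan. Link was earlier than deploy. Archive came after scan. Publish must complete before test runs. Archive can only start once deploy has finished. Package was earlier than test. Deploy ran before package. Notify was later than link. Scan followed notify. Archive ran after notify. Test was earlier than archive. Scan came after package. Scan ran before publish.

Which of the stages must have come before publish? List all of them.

Directly stated before publish: scan.
Deploy reaches publish via deploy → package → scan → publish.
Link reaches publish via link → scan → publish.
Notify reaches publish via notify → scan → publish.
Likewise package reaches publish by chaining the stated constraints.

deploy, link, notify, package, scan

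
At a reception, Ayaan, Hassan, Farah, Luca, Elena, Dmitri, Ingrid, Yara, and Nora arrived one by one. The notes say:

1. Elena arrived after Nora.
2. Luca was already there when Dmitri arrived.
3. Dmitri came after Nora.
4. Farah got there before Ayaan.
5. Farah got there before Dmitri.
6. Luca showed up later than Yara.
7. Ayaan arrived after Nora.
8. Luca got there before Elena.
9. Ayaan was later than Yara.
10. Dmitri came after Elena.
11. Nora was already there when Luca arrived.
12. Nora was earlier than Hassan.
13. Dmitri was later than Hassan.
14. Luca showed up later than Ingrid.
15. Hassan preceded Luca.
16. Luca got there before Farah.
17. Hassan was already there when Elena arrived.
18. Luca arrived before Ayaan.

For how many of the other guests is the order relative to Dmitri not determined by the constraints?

1

Forced before Dmitri: Elena, Farah, Hassan, Ingrid, Luca, Nora, and Yara.
That leaves Ayaan with no forced order relative to Dmitri — 1.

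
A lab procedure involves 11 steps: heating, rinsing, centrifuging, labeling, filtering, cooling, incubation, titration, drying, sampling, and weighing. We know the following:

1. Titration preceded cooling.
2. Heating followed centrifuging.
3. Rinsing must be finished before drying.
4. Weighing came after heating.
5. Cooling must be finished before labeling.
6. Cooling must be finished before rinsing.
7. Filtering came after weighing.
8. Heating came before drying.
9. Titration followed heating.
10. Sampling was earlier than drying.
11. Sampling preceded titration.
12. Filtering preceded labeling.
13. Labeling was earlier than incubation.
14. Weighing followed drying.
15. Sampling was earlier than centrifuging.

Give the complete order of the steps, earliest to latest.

The constraints fix every adjacent pair, so only one ordering works:
sampling → centrifuging → heating → titration → cooling → rinsing → drying → weighing → filtering → labeling → incubation.

sampling, centrifuging, heating, titration, cooling, rinsing, drying, weighing, filtering, labeling, incubation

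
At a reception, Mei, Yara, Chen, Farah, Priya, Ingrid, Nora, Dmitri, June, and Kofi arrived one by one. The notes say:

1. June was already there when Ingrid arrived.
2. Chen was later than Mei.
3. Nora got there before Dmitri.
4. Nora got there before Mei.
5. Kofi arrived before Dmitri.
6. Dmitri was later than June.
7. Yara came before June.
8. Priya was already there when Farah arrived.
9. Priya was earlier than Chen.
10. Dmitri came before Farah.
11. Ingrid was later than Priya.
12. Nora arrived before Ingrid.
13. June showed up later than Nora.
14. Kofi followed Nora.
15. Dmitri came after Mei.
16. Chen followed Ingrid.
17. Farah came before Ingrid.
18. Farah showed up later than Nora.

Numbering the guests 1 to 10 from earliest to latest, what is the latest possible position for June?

6

June must come before Chen, Dmitri, Farah, and Ingrid — 4 guests forced after them.
Everything else can be placed before June in some valid order, so June can sit as late as position 10 − 4 = 6.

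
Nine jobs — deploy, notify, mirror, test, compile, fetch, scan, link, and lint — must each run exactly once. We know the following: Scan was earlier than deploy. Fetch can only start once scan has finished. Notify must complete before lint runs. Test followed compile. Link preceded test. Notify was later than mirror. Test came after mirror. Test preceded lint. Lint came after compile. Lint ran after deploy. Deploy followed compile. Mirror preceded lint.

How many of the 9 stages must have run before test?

Directly stated before test: compile, link, and mirror.
No chain forces lint (or any of the others) ahead of test.
That's compile, link, and mirror — 3 in all.

3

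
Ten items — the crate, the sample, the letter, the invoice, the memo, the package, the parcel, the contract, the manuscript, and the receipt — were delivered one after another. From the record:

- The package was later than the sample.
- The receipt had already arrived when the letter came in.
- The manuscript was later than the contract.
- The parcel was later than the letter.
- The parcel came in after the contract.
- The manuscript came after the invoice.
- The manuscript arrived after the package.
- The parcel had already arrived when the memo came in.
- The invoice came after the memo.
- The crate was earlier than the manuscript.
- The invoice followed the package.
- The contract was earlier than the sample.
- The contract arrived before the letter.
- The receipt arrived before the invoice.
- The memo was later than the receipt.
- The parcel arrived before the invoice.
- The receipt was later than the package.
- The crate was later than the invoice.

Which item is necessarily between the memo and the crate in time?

Tracing the constraints gives the memo → the invoice → the crate, so the invoice sits after the memo and before the crate.
No other item is forced both after the memo and before the crate.

the invoice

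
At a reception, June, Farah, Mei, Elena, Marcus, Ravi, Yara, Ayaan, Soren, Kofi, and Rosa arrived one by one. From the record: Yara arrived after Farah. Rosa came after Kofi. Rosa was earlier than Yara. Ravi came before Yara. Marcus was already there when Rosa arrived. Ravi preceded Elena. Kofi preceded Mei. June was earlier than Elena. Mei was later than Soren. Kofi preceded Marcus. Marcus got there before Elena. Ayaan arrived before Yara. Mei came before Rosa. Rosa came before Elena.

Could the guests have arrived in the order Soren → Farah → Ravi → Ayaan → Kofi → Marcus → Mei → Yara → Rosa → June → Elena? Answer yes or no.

The constraints require Rosa before Yara, but in the proposed sequence Yara appears ahead of Rosa. That one violation is enough.

no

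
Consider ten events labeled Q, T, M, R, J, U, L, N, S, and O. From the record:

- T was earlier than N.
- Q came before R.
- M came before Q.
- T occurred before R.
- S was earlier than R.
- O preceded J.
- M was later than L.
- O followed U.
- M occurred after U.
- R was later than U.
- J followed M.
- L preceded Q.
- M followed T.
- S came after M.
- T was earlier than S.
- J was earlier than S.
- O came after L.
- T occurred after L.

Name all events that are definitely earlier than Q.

Directly stated before Q: L and M.
T reaches Q via T → M → Q.
U reaches Q via U → M → Q.
No chain forces O (or any of the others) ahead of Q.

L, M, T, U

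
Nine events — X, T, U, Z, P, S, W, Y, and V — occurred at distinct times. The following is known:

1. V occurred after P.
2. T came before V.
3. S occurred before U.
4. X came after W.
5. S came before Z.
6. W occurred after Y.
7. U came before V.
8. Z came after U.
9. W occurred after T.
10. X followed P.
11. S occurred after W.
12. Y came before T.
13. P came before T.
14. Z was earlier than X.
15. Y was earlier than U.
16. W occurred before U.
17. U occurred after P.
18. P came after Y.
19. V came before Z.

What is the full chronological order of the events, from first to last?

Y, P, T, W, S, U, V, Z, X

The constraints fix every adjacent pair, so only one ordering works:
Y → P → T → W → S → U → V → Z → X.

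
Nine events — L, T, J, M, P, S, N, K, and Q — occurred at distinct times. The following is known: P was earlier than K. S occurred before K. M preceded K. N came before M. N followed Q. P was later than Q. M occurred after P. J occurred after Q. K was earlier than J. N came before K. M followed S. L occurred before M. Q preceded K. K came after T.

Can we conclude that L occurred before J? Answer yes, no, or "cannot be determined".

Chain the constraints: L → M → K → J. Each link is directly stated, so L comes before J.

yes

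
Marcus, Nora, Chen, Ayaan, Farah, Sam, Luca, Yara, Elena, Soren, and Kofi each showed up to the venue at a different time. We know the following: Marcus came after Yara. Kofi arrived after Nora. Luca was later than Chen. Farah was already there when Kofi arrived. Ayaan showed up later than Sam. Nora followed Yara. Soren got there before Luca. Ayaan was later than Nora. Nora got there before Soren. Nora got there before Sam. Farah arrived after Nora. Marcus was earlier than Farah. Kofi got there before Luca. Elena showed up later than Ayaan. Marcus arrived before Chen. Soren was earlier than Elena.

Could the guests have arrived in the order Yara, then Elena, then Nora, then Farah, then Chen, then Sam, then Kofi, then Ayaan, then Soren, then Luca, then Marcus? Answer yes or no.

no

The constraints require Marcus before Chen, but in the proposed sequence Chen appears ahead of Marcus. That one violation is enough.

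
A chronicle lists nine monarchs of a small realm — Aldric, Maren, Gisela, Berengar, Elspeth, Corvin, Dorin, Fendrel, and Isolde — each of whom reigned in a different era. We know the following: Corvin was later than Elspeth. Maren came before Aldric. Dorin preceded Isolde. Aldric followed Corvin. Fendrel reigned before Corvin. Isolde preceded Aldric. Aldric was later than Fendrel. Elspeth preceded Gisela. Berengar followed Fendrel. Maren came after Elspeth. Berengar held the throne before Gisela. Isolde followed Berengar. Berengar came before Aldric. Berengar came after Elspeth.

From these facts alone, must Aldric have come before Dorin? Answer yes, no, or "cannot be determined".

no

Tracing the constraints gives Dorin → Isolde → Aldric, so Dorin must come before Aldric.
That means Aldric cannot be before Dorin.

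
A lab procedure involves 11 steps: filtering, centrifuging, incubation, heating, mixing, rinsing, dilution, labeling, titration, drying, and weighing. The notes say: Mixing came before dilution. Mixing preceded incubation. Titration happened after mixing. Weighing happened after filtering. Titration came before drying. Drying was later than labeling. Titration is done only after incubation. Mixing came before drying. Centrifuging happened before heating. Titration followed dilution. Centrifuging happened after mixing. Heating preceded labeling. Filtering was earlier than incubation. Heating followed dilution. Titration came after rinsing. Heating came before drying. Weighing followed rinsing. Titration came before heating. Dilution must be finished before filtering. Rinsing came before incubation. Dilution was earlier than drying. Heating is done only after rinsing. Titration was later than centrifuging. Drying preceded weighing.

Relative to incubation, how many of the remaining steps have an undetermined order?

1

Forced before incubation: dilution, filtering, mixing, and rinsing; forced after incubation: drying, heating, labeling, titration, and weighing.
That leaves centrifuging with no forced order relative to incubation — 1.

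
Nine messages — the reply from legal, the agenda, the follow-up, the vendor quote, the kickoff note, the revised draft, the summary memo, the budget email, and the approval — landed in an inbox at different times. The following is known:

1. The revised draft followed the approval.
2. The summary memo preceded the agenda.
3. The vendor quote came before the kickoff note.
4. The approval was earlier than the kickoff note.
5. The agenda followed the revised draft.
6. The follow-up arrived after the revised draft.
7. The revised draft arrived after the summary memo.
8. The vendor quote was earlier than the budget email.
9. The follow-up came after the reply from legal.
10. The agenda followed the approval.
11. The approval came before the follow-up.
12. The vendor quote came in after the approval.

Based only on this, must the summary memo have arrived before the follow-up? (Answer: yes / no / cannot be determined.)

Chain the constraints: the summary memo → the revised draft → the follow-up. Each link is directly stated, so the summary memo comes before the follow-up.

yes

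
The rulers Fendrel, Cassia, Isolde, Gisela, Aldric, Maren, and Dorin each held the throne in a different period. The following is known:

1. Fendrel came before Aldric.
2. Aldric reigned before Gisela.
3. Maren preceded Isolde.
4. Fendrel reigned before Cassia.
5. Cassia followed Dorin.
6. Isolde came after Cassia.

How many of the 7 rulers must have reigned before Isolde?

Directly stated before Isolde: Cassia and Maren.
Dorin reaches Isolde via Dorin → Cassia → Isolde.
Fendrel reaches Isolde via Fendrel → Cassia → Isolde.
That's Cassia, Dorin, Fendrel, and Maren — 4 in all.

4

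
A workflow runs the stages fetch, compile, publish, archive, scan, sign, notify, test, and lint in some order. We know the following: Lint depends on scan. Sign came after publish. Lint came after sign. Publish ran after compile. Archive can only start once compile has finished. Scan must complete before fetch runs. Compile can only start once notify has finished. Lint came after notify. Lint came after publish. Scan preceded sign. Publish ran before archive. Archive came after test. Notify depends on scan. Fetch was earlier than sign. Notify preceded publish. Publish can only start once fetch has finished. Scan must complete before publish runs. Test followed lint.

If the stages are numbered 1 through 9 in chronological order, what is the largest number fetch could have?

Fetch must come before archive, lint, publish, sign, and test — 5 stages forced after it.
Everything else can be placed before fetch in some valid order, so fetch can sit as late as position 9 − 5 = 4.

4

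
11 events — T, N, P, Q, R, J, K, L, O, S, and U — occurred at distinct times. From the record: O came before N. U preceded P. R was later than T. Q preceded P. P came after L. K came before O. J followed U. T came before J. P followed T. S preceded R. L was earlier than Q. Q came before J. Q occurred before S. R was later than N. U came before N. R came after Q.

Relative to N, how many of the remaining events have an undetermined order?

6

Forced before N: K, O, and U; forced after N: R.
That leaves J, L, P, Q, S, and T with no forced order relative to N — 6.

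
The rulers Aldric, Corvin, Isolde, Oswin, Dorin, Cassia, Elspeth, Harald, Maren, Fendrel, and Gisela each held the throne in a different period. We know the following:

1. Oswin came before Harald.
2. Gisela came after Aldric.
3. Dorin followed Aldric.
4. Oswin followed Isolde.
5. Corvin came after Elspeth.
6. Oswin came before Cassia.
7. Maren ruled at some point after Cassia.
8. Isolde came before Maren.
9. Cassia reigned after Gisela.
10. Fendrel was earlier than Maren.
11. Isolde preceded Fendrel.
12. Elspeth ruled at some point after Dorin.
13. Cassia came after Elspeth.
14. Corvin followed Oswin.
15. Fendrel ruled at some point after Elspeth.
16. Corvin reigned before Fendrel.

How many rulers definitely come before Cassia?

6

Directly stated before Cassia: Elspeth, Gisela, and Oswin.
Aldric reaches Cassia via Aldric → Gisela → Cassia.
Dorin reaches Cassia via Dorin → Elspeth → Cassia.
Isolde reaches Cassia via Isolde → Oswin → Cassia.
No chain forces Maren (or any of the others) ahead of Cassia.
That's Aldric, Dorin, Elspeth, Gisela, Isolde, and Oswin — 6 in all.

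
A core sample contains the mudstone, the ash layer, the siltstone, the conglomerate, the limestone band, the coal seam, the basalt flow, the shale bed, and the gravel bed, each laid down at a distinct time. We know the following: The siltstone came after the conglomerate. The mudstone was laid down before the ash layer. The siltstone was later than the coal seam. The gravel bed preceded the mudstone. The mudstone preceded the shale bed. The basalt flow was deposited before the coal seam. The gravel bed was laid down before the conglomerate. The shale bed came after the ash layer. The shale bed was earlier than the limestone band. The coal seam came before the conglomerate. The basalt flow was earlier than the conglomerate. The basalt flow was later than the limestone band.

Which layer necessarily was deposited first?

the gravel bed

The gravel bed has a chain of constraints placing it before every other layer, so the gravel bed must be first.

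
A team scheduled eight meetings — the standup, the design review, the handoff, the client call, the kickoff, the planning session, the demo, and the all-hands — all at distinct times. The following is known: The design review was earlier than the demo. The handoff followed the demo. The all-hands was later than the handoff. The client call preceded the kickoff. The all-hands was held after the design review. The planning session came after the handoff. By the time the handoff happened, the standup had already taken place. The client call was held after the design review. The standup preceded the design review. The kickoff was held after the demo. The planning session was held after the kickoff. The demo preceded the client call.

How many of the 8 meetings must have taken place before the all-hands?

Directly stated before the all-hands: the design review and the handoff.
The demo reaches the all-hands via the demo → the handoff → the all-hands.
The standup reaches the all-hands via the standup → the design review → the all-hands.
That's the demo, the design review, the handoff, and the standup — 4 in all.

4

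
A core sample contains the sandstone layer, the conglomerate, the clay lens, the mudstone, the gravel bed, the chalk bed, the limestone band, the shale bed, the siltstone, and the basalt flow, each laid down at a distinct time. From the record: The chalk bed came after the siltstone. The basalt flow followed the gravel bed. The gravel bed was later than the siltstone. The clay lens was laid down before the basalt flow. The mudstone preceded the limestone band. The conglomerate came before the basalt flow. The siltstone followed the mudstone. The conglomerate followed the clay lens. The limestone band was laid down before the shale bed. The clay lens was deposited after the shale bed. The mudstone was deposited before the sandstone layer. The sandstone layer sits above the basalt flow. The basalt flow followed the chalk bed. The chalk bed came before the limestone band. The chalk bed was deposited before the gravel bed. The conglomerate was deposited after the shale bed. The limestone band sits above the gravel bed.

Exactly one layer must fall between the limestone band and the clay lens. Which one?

the shale bed

Tracing the constraints gives the limestone band → the shale bed → the clay lens, so the shale bed sits after the limestone band and before the clay lens.
No other layer is forced both after the limestone band and before the clay lens.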